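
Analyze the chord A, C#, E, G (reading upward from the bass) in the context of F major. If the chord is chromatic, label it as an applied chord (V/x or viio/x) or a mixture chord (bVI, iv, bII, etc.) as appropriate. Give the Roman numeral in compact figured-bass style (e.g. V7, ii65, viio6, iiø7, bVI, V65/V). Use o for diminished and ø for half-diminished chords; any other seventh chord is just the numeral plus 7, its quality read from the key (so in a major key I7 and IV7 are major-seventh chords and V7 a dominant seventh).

V7/vi

The pitches A-C#-E-G form a dominant seventh chord rooted on A.
A is not a diatonic chord root with this quality in F major, but it lies a perfect fifth above D (vi), so the chord functions as an applied dominant of vi.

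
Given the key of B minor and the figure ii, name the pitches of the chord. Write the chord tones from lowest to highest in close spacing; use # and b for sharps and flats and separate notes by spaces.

ii is the minor supertonic, borrowed from the parallel major (the Dorian ii). In B minor that root is C#.
So the chord is C#-E-G#.

C# E G#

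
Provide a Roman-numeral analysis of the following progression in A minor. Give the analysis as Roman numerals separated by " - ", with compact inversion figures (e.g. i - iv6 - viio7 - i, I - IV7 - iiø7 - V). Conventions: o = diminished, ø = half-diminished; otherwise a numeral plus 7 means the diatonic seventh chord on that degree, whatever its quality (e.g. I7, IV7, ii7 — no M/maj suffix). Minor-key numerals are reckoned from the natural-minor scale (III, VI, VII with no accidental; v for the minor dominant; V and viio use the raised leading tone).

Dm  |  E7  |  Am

Dm has root D, degree 4 in A minor, so iv.
E7: root E is the dominant; dominant seventh chord there is V7.
Am: root A is the tonic; minor triad there is i.

iv - V7 - i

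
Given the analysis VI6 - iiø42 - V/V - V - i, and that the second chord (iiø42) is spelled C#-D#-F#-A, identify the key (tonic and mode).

iiø42 is given as C#-D#-F#-A — a half-diminished seventh chord with root D#.
If D# is scale degree 2 and the mode makes that degree carry a half-diminished seventh chord, the tonic is C# and the mode is minor.

C# minor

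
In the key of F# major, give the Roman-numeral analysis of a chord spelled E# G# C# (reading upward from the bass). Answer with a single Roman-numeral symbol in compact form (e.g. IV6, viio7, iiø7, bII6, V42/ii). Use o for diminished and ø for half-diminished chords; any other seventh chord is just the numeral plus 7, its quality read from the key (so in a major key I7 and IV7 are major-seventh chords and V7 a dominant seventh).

V6

The pitches C#-E#-G# form a major triad rooted on C#.
In F# major, C# is the dominant; the diatonic major triad there is V.
With E# in the bass the chord is in first inversion, so the figured bass is 6.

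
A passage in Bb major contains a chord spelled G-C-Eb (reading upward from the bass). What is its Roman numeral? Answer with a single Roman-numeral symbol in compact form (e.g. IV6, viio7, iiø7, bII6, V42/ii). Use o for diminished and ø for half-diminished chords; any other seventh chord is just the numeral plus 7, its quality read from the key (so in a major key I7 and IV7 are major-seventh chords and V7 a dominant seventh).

ii64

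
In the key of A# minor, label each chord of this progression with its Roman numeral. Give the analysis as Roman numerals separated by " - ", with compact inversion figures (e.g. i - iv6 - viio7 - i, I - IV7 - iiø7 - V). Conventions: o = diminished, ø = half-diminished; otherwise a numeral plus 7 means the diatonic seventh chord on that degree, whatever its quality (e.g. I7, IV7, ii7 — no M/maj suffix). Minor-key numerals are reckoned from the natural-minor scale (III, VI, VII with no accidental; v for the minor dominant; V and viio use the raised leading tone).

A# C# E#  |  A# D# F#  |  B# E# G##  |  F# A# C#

i - iv64 - V64 - VI

A#-C#-E# has root A#, degree 1 in A# minor, so i.
A#-D#-F# has root D#, degree 4 in A# minor, so iv64.
B#-E#-G## has root E#, degree 5 in A# minor, so V64.
F#-A#-C# has root F#, degree 6 in A# minor, so VI.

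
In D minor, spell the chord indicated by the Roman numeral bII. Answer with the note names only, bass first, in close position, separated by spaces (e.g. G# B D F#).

Eb G Bb

bII is the Neapolitan chord — a major triad on the lowered second degree. In D minor that root is Eb.
So the chord is Eb-G-Bb, a major triad.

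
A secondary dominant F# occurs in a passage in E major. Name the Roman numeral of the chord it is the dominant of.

The chord is a major triad on F#.
A dominant resolves down a perfect fifth: F# → B. In E major, B is scale degree 5, i.e. V.

V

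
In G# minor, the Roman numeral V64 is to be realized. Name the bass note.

A#

V in G# minor has root D#; the chord is D#-F##-A#.
The figure 64 means second inversion — the fifth is in the bass.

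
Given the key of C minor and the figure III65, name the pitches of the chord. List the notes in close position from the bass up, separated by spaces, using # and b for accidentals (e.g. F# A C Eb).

In C minor, the mediant is Eb, and the diatonic chord built there is a major seventh chord.
That chord is spelled Eb-G-Bb-D.
The figured bass 65 indicates first inversion, placing the third (G) in the bass: G-Bb-D-Eb.

G Bb D Eb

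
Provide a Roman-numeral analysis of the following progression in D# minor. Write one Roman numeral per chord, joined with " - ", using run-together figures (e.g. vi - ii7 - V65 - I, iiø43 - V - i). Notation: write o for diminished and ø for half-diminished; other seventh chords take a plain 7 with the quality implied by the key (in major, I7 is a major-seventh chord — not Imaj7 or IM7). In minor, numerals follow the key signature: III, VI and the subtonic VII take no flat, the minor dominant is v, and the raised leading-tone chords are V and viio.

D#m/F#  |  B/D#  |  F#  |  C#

D#m/F#: root D# is the tonic; minor triad there is i6.
B/D#: major triad on B = scale degree 6 → VI6.
F#: major triad on F# = scale degree 3 → III.
C# has root C#, degree 7 in D# minor, so VII.

i6 - VI6 - III - VII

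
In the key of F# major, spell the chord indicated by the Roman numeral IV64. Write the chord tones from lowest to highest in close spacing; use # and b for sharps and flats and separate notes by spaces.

The numeral's case and figure indicate a major triad. In F# major its root, the fourth degree, is B.
Stacking thirds from B gives B-D#-F#.
The figured bass 64 indicates second inversion, placing the fifth (F#) in the bass: F#-B-D#.

F# B D#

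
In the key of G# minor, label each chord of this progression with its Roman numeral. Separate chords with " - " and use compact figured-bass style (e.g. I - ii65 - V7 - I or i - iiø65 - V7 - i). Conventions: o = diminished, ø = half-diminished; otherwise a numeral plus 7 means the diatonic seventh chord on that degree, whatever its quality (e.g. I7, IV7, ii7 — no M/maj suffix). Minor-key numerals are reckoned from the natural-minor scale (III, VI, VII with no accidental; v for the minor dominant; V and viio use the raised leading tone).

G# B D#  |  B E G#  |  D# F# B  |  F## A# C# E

i - VI64 - III6 - viio7

G#-B-D#: minor triad on G# = scale degree 1 → i.
B-E-G# has root E, degree 6 in G# minor, so VI64.
D#-F#-B: root B is the mediant; major triad there is III6.
F##-A#-C#-E has root F##, degree 7 in G# minor, so viio7.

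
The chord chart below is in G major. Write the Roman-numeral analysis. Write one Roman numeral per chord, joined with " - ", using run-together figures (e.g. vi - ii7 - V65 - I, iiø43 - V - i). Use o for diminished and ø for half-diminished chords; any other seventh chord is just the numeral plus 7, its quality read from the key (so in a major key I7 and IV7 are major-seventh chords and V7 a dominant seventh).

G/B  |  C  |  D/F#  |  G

I6 - IV - V6 - I

G/B: root G is the tonic; major triad there is I6.
C has root C, degree 4 in G major, so IV.
D/F# has root D, degree 5 in G major, so V6.
G: root G is the tonic; major triad there is I.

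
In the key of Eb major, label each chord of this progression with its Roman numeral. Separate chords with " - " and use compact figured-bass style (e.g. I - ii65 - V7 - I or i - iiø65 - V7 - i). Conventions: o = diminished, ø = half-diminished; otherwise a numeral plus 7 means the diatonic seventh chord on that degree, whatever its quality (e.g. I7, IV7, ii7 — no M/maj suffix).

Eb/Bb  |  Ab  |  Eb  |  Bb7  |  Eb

I64 - IV - I - V7 - I

Eb/Bb: root Eb is the tonic; major triad there is I64.
Ab: major triad on Ab = scale degree 4 → IV.
Eb: major triad on Eb = scale degree 1 → I.
Bb7 has root Bb, degree 5 in Eb major, so V7.
Eb: major triad on Eb = scale degree 1 → I.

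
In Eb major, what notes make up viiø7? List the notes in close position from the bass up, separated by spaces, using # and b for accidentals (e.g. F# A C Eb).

The numeral's case and figure indicate a half-diminished seventh chord. In Eb major its root, the seventh degree, is D.
That chord is spelled D-F-Ab-C.

D F Ab C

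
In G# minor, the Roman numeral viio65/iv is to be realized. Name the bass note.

The applied chord viio65/iv is rooted on B#: B#-D#-F#-A.
The figure 65 means first inversion — the third is in the bass.

D#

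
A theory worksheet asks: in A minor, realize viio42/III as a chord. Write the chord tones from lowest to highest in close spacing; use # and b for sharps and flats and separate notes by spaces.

The slash marks an applied leading-tone chord: viio of III. In A minor, III is C, so the leading tone to it is B, a half step below.
Building a fully diminished seventh chord on B gives B-D-F-Ab.
The figured bass 42 indicates third inversion, placing the seventh (Ab) in the bass: Ab-B-D-F.

Ab B D F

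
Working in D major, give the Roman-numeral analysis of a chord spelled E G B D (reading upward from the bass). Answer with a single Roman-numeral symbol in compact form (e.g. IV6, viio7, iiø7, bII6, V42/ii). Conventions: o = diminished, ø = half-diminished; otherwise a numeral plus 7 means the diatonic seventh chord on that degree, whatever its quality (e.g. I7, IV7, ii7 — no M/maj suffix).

ii7

Stacked in thirds the chord is E-G-B-D: a minor seventh chord on E.
In D major, E is the supertonic; the diatonic minor seventh chord there is ii7.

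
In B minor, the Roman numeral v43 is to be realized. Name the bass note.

v in B minor has root F#; the chord is F#-A-C#-E.
The figure 43 means second inversion — the fifth is in the bass.

C#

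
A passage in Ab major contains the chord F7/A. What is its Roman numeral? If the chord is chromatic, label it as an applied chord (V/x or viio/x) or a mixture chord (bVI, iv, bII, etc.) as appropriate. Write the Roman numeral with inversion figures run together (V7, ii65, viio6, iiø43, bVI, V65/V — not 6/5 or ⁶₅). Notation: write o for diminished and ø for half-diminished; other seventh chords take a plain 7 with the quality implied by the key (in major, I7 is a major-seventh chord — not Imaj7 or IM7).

V65/ii

Stacked in thirds the chord is F-A-C-Eb: a dominant seventh chord on F.
F is not a diatonic chord root with this quality in Ab major, but it lies a perfect fifth above Bb (ii), so the chord functions as an applied dominant of ii.
With A in the bass the chord is in first inversion, so the figured bass is 65.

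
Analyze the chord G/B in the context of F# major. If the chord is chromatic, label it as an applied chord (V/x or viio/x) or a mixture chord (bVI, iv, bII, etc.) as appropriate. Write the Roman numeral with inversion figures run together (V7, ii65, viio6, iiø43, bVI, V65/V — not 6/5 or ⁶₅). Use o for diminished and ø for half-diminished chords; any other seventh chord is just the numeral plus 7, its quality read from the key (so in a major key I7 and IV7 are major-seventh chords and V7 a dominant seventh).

bII6

Stacked in thirds the chord is G-B-D: a major triad on G.
G is the lowered second degree of F# major (diatonic 2 would be G#). This is the Neapolitan sixth — a major triad on the lowered second degree, here in its customary first inversion.
With B in the bass the chord is in first inversion, so the figured bass is 6.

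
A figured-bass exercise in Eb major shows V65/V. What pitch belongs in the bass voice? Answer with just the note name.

A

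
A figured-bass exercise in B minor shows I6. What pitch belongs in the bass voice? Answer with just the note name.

I in B minor has root B; the chord is B-D#-F#.
The figure 6 means first inversion — the third is in the bass.

D#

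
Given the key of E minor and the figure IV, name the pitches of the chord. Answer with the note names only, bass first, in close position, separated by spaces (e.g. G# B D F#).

A C# E

IV is the major subdominant, borrowed from the parallel major. In E minor that root is A.
So the chord is A-C#-E, a major triad.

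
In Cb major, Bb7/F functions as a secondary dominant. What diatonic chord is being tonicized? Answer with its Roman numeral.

The chord is a dominant seventh chord on Bb.
A dominant resolves down a perfect fifth: Bb → Eb. In Cb major, Eb is scale degree 3, i.e. iii.

iii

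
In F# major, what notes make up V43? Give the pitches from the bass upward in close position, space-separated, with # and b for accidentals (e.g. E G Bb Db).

In F# major, the dominant is C#, and the diatonic chord built there is a dominant seventh chord.
Stacking thirds from C# gives C#-E#-G#-B.
With the 43 figure the chord is in second inversion; from the bass G# upward in close position it reads G#-B-C#-E#.

G# B C# E#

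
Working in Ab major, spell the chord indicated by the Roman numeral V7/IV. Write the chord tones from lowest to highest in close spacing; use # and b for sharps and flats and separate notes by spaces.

Ab C Eb Gb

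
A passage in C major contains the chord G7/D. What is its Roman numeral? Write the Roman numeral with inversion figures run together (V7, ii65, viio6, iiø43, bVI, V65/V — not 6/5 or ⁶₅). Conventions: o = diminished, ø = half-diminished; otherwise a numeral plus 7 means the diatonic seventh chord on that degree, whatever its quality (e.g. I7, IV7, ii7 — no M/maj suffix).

V43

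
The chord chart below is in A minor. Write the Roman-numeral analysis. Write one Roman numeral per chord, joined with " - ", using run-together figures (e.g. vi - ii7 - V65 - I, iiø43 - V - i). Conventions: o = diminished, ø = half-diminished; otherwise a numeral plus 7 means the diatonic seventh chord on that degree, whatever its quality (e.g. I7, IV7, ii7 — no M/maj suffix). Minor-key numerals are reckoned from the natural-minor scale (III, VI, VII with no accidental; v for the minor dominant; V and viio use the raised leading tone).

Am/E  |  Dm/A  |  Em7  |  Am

Am/E: minor triad on A = scale degree 1 → i64.
Dm/A has root D, degree 4 in A minor, so iv64.
Em7 has root E, degree 5 in A minor, so v7.
Am has root A, degree 1 in A minor, so i.

i64 - iv64 - v7 - i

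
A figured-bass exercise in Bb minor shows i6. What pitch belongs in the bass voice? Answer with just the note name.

Db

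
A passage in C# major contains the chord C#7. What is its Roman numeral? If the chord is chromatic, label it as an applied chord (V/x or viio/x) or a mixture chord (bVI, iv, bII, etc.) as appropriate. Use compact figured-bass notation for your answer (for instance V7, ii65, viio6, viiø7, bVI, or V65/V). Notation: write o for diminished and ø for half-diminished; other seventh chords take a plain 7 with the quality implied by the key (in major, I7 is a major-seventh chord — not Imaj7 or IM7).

The pitches C#-E#-G#-B form a dominant seventh chord rooted on C#.
C# is not a diatonic chord root with this quality in C# major, but it lies a perfect fifth above F# (IV), so the chord functions as an applied dominant of IV.

V7/IV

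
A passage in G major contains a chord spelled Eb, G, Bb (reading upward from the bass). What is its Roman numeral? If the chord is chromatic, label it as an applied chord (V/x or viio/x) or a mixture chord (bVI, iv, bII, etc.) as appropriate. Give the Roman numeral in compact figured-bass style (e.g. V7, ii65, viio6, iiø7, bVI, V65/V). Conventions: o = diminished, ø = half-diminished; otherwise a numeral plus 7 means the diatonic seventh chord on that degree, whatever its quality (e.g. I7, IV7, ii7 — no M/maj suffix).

bVI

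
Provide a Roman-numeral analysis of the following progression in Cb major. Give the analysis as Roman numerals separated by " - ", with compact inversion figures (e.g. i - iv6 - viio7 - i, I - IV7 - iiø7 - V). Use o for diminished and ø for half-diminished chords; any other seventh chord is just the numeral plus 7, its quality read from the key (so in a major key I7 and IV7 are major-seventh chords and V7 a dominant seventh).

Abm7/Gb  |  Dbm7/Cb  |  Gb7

Abm7/Gb: root Ab is the submediant; minor seventh chord there is vi42.
Dbm7/Cb: root Db is the supertonic; minor seventh chord there is ii42.
Gb7 has root Gb, degree 5 in Cb major, so V7.

vi42 - ii42 - V7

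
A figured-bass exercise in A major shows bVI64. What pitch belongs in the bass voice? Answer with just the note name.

C

bVI in A major has root F; the chord is F-A-C.
The figure 64 means second inversion — the fifth is in the bass.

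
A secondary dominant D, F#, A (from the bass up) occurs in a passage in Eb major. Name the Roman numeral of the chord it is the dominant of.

The chord is a major triad on D.
A dominant resolves down a perfect fifth: D → G. In Eb major, G is scale degree 3, i.e. iii.

iii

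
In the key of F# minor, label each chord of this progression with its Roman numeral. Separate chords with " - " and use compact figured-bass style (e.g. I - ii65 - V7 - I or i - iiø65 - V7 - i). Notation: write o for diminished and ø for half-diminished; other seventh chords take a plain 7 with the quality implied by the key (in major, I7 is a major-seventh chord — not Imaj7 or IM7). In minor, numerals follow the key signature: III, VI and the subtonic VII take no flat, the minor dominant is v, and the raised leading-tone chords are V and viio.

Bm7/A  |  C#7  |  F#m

Bm7/A: root B is the subdominant; minor seventh chord there is iv42.
C#7 has root C#, degree 5 in F# minor, so V7.
F#m has root F#, degree 1 in F# minor, so i.

iv42 - V7 - i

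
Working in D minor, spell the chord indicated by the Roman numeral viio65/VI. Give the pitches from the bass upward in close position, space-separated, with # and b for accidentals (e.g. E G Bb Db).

C Eb Gb A

viio65/VI is a secondary leading-tone chord. The target VI is Bb in D minor; the applied chord is rooted a semitone below, on A.
Building a fully diminished seventh chord on A gives A-C-Eb-Gb.
The figured bass 65 indicates first inversion, placing the third (C) in the bass: C-Eb-Gb-A.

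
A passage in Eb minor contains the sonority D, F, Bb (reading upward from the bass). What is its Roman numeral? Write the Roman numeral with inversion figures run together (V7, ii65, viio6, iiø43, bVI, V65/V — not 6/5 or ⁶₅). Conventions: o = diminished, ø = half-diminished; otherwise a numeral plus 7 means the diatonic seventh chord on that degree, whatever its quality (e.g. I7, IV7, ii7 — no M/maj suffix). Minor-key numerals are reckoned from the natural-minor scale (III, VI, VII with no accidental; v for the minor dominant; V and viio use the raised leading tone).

V6

Stacked in thirds the chord is Bb-D-F: a major triad on Bb.
In Eb minor, Bb is the dominant; the diatonic major triad there is V.
With D in the bass the chord is in first inversion, so the figured bass is 6.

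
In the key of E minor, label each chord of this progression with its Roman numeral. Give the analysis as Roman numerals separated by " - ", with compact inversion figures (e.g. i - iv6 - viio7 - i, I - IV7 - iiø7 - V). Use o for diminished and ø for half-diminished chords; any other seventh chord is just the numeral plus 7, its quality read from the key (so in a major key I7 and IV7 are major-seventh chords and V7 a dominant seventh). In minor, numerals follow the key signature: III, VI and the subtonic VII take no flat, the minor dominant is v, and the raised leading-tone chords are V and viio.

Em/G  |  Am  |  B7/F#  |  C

Em/G: root E is the tonic; minor triad there is i6.
Am has root A, degree 4 in E minor, so iv.
B7/F#: root B is the dominant; dominant seventh chord there is V43.
C has root C, degree 6 in E minor, so VI.

i6 - iv - V43 - VI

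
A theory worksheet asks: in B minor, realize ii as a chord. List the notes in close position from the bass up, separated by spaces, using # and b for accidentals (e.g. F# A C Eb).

C# E G#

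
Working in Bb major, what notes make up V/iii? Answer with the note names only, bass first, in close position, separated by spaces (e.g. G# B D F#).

A C# E

The slash means an applied dominant: we want the dominant of iii. In Bb major, iii is D minor, and its dominant is built on A.
Building a major triad on A gives A-C#-E.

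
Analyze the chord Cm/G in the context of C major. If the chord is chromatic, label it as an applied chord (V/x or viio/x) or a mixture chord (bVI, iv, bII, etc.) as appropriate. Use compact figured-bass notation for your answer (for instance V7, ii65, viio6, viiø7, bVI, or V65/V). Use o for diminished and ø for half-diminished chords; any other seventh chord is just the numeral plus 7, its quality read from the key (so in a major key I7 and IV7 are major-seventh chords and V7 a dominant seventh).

i64

Stacked in thirds the chord is C-Eb-G: a minor triad on C.
C is the first degree of C major. This is the minor tonic, borrowed from the parallel minor.
With G in the bass the chord is in second inversion, so the figured bass is 64.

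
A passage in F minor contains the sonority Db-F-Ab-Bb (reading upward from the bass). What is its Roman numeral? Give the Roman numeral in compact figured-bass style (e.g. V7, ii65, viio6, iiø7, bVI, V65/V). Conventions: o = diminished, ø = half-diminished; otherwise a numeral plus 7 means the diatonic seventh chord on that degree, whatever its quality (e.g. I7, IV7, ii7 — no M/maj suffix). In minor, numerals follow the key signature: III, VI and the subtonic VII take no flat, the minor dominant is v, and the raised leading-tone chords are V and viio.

The pitches Bb-Db-F-Ab form a minor seventh chord rooted on Bb.
Bb is scale degree 4 in F minor, and a minor seventh chord on that degree is written iv7.
With Db in the bass the chord is in first inversion, so the figured bass is 65.

iv65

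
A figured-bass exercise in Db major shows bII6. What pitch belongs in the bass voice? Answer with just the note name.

bII in Db major has root Ebb; the chord is Ebb-Gb-Bbb.
The figure 6 means first inversion — the third is in the bass.

Gb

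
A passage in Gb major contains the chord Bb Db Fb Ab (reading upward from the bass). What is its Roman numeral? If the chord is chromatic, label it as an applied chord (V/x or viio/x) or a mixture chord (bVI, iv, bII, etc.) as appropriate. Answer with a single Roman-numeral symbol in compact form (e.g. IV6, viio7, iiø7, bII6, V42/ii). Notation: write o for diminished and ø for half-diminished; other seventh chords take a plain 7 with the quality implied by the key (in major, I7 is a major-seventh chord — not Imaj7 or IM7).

viiø7/IV

Stacked in thirds the chord is Bb-Db-Fb-Ab: a half-diminished seventh chord on Bb.
Bb sits a half step below Cb (IV in Gb major); a diminished chord there is the applied leading-tone chord of IV.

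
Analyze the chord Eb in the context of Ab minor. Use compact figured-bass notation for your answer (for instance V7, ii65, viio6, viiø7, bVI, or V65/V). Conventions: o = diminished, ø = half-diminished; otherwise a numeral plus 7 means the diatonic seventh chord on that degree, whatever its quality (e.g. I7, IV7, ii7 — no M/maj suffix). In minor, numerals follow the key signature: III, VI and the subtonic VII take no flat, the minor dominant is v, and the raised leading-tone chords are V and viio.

Stacked in thirds the chord is Eb-G-Bb: a major triad on Eb.
In Ab minor, Eb is the dominant; the diatonic major triad there is V.

V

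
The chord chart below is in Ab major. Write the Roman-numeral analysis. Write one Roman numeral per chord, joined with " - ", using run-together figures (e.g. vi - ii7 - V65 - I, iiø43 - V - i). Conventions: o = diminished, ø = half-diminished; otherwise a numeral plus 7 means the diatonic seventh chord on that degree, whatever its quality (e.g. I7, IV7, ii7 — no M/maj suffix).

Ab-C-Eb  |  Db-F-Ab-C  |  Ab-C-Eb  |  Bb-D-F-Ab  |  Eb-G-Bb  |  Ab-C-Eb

Ab-C-Eb has root Ab, degree 1 in Ab major, so I.
Db-F-Ab-C: root Db is the subdominant; major seventh chord there is IV7.
Ab-C-Eb: major triad on Ab = scale degree 1 → I.
Bb-D-F-Ab: chromatic; Bb is V of V, so V7/V.
Eb-G-Bb has root Eb, degree 5 in Ab major, so V.
Ab-C-Eb: major triad on Ab = scale degree 1 → I.

I - IV7 - I - V7/V - V - I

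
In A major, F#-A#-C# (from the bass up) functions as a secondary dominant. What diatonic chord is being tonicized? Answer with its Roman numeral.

ii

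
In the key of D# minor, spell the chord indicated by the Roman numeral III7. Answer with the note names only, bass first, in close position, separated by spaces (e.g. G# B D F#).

F# A# C# E#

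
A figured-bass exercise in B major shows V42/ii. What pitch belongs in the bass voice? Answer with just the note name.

F#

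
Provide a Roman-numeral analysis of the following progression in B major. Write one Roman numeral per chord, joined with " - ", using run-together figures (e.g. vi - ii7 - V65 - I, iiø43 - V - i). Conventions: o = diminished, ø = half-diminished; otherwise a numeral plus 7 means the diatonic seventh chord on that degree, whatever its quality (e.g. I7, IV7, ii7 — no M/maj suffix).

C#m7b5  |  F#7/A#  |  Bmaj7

iiø7 - V65 - I7

C#m7b5: half-diminished seventh chord on C# — chromatic; iiø7 (borrowed from the parallel minor).
F#7/A#: dominant seventh chord on F# = scale degree 5 → V65.
Bmaj7: major seventh chord on B = scale degree 1 → I7.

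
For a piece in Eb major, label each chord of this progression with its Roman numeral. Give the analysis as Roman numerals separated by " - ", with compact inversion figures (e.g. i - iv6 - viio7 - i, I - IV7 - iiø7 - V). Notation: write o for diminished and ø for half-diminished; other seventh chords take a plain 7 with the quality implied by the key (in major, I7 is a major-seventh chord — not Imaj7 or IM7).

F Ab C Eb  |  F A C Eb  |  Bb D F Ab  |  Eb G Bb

F-Ab-C-Eb has root F, degree 2 in Eb major, so ii7.
F-A-C-Eb: chromatic; F is V of V, so V7/V.
Bb-D-F-Ab: dominant seventh chord on Bb = scale degree 5 → V7.
Eb-G-Bb has root Eb, degree 1 in Eb major, so I.

ii7 - V7/V - V7 - I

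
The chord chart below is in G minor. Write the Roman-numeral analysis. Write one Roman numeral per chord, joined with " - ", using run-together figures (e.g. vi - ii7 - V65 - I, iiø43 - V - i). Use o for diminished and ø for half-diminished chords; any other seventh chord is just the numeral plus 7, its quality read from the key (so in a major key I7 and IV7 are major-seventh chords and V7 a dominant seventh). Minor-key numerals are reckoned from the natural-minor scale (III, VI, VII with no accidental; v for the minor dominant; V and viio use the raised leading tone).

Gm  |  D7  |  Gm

i - V7 - i

Gm has root G, degree 1 in G minor, so i.
D7 has root D, degree 5 in G minor, so V7.
Gm: minor triad on G = scale degree 1 → i.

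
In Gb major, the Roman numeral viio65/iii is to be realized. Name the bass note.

C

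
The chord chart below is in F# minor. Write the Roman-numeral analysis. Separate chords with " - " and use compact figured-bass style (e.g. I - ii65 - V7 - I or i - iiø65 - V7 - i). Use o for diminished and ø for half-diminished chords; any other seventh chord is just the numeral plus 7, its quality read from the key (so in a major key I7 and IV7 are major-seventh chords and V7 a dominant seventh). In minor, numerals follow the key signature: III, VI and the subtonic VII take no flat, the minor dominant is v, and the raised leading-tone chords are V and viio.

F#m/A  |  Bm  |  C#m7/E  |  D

i6 - iv - v65 - VI

F#m/A: root F# is the tonic; minor triad there is i6.
Bm: minor triad on B = scale degree 4 → iv.
C#m7/E: minor seventh chord on C# = scale degree 5 → v65.
D: major triad on D = scale degree 6 → VI.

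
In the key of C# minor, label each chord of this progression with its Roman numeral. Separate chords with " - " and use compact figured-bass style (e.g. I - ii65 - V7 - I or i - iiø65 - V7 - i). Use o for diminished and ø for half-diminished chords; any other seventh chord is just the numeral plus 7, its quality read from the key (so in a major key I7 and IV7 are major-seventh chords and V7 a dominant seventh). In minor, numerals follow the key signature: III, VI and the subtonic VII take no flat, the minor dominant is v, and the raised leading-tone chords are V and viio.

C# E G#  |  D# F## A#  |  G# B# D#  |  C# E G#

C#-E-G# has root C#, degree 1 in C# minor, so i.
D#-F##-A#: chromatic; D# is V of V, so V/V.
G#-B#-D#: root G# is the dominant; major triad there is V.
C#-E-G# has root C#, degree 1 in C# minor, so i.

i - V/V - V - i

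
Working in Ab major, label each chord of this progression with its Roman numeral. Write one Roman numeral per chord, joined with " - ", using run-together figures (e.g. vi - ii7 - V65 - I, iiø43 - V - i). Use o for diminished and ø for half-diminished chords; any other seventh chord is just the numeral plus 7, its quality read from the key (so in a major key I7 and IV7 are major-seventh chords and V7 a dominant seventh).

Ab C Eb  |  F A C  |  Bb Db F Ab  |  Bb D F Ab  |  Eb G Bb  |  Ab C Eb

I - V/ii - ii7 - V7/V - V - I

Ab-C-Eb: root Ab is the tonic; major triad there is I.
F-A-C is the secondary dominant of ii (major triad on F): V/ii.
Bb-Db-F-Ab has root Bb, degree 2 in Ab major, so ii7.
Bb-D-F-Ab: a dominant seventh chord on Bb, the applied dominant of V → V7/V.
Eb-G-Bb has root Eb, degree 5 in Ab major, so V.
Ab-C-Eb: major triad on Ab = scale degree 1 → I.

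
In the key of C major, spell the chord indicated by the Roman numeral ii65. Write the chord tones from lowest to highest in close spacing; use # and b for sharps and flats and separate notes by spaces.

F A C D

In C major, scale degree 2 is D, and the diatonic chord built there is a minor seventh chord.
Stacking thirds from D gives D-F-A-C.
The figured bass 65 indicates first inversion, placing the third (F) in the bass: F-A-C-D.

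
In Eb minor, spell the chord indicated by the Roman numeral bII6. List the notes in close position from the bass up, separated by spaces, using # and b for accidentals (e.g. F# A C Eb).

Ab Cb Fb

bII6 is the Neapolitan sixth — a major triad on the lowered second degree, here in its customary first inversion. In Eb minor that root is Fb.
So the chord is Fb-Ab-Cb, a major triad.
With the 6 figure the chord is in first inversion; from the bass Ab upward in close position it reads Ab-Cb-Fb.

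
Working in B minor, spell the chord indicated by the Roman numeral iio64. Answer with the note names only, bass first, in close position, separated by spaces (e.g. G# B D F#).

In B minor, the supertonic is C#, and the diatonic chord built there is a diminished triad.
That chord is spelled C#-E-G.
The figured bass 64 indicates second inversion, placing the fifth (G) in the bass: G-C#-E.

G C# E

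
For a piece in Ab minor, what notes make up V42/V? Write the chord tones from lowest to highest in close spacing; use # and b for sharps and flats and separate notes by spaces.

Ab Bb D F

V42/V is a secondary dominant — the dominant seventh of V. V in Ab minor is Eb, so the applied chord's root is Bb, a perfect fifth above.
Building a dominant seventh chord on Bb gives Bb-D-F-Ab.
With the 42 figure the chord is in third inversion; from the bass Ab upward in close position it reads Ab-Bb-D-F.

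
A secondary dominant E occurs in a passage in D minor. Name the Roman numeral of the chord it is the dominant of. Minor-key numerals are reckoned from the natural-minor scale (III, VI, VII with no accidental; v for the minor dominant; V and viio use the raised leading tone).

V

The chord is a major triad on E.
A dominant resolves down a perfect fifth: E → A. In D minor, A is scale degree 5, i.e. V.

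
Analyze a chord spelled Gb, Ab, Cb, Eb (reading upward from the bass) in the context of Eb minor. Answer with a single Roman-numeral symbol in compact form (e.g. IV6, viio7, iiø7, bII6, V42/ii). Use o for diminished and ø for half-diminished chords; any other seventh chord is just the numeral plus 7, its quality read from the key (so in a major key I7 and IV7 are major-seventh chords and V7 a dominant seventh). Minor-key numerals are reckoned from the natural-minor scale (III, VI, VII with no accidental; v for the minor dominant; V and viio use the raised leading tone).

iv42

Stacked in thirds the chord is Ab-Cb-Eb-Gb: a minor seventh chord on Ab.
In Eb minor, Ab is the subdominant; the diatonic minor seventh chord there is iv7.
With Gb in the bass the chord is in third inversion, so the figured bass is 42.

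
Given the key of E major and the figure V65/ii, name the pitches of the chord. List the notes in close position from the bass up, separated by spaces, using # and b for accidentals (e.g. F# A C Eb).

E# G# B C#

V65/ii is a secondary dominant — the dominant seventh of ii. ii in E major is F#, so the applied chord's root is C#, a perfect fifth above.
Building a dominant seventh chord on C# gives C#-E#-G#-B.
The figured bass 65 indicates first inversion, placing the third (E#) in the bass: E#-G#-B-C#.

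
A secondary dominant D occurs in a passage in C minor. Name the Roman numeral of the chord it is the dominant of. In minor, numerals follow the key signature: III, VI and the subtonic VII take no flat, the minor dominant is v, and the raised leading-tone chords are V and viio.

V

The chord is a major triad on D.
A dominant resolves down a perfect fifth: D → G. In C minor, G is scale degree 5, i.e. V.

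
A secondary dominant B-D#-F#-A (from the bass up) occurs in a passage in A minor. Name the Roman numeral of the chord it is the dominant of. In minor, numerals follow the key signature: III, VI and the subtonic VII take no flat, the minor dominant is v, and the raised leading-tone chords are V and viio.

V

The chord is a dominant seventh chord on B.
A dominant resolves down a perfect fifth: B → E. In A minor, E is scale degree 5, i.e. V.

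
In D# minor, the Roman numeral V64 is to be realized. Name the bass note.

V in D# minor has root A#; the chord is A#-C##-E#.
The figure 64 means second inversion — the fifth is in the bass.

E#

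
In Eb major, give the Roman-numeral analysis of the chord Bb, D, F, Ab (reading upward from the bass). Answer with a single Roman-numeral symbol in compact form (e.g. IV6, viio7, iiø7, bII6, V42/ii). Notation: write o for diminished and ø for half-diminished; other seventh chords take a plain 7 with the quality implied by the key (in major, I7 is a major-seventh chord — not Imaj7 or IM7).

V7

Stacked in thirds the chord is Bb-D-F-Ab: a dominant seventh chord on Bb.
Bb is scale degree 5 in Eb major, and a dominant seventh chord on that degree is written V7.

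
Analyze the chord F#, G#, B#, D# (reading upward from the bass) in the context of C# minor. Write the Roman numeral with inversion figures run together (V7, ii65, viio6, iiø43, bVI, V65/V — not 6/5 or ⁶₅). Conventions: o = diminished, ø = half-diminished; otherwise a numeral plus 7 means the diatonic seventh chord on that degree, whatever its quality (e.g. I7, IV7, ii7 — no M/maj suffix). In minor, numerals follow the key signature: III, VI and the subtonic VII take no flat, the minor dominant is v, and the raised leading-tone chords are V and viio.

V42

Stacked in thirds the chord is G#-B#-D#-F#: a dominant seventh chord on G#.
G# is scale degree 5 in C# minor, and a dominant seventh chord on that degree is written V7.
With F# in the bass the chord is in third inversion, so the figured bass is 42.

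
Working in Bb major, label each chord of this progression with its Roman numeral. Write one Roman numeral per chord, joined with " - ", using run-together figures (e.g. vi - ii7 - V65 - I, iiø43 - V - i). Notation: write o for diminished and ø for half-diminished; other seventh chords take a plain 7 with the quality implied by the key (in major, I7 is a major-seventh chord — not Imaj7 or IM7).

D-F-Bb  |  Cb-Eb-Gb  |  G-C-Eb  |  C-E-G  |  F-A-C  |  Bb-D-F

I6 - bII - ii64 - V/V - V - I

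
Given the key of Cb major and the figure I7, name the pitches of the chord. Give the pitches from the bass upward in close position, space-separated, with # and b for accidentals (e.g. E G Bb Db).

In Cb major, the first degree is Cb, and the diatonic chord built there is a major seventh chord.
That chord is spelled Cb-Eb-Gb-Bb.

Cb Eb Gb Bb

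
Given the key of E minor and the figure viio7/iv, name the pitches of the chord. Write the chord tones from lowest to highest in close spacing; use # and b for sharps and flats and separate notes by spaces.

The slash marks an applied leading-tone chord: viio of iv. In E minor, iv is A, so the leading tone to it is G#, a half step below.
Building a fully diminished seventh chord on G# gives G#-B-D-F.

G# B D F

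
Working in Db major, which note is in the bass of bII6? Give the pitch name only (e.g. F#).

Gb

bII in Db major has root Ebb; the chord is Ebb-Gb-Bbb.
The figure 6 means first inversion — the third is in the bass.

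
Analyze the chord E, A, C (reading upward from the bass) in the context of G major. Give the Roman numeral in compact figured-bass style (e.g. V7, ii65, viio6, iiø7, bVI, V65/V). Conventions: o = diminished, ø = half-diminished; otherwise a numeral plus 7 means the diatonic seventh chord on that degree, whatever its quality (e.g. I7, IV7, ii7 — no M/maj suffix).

ii64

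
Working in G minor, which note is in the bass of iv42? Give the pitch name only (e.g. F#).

Bb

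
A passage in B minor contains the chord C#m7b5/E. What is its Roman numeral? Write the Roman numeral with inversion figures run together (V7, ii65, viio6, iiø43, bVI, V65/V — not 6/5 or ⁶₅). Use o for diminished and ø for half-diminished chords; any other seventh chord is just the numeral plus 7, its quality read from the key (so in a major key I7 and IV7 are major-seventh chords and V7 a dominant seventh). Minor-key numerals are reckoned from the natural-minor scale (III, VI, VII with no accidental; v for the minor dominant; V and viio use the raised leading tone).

iiø65

Stacked in thirds the chord is C#-E-G-B: a half-diminished seventh chord on C#.
C# is scale degree 2 in B minor, and a half-diminished seventh chord on that degree is written iiø7.
With E in the bass the chord is in first inversion, so the figured bass is 65.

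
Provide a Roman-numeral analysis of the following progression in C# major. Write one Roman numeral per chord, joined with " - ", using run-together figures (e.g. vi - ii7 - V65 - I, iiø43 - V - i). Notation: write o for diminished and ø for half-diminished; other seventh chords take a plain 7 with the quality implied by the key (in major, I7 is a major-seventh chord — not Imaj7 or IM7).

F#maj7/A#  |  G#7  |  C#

IV65 - V7 - I

F#maj7/A#: major seventh chord on F# = scale degree 4 → IV65.
G#7: root G# is the dominant; dominant seventh chord there is V7.
C# has root C#, degree 1 in C# major, so I.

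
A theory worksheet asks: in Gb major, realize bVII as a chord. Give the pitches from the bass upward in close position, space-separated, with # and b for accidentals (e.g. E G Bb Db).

Fb Ab Cb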